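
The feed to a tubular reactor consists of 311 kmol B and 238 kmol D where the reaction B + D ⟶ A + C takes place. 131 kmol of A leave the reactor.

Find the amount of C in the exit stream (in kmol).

For A: n = n₀ + 1ξ → 131 = 0 + 1ξ, giving ξ = 131 kmol.
Outlet amounts (n = n₀ + ν ξ):
  B: 311 − 1(131) = 180
  D: 238 − 1(131) = 107
  A: 0 + 1(131) = 131
  C: 0 + 1(131) = 131

131 kmol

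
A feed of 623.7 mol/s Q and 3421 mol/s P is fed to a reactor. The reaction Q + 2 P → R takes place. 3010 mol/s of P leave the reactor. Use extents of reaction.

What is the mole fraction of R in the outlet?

0.0566

For P: n = n₀ − 2ξ → 3010 = 3421 − 2ξ, giving ξ = 205.5 mol/s.
Outlet amounts (n = n₀ + ν ξ):
  Q: 623.7 − 1(205.5) = 418.2
  P: 3421 − 2(205.5) = 3010
  R: 0 + 1(205.5) = 205.5
Total out = 3634 mol/s; y_R = 205.5 / 3634 = 0.05655.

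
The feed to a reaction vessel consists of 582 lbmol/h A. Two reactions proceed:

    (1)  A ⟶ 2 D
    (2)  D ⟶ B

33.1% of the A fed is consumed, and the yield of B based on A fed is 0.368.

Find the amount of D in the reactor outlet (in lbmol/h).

171 lbmol/h

Conversion of A: A consumed = 1ξ₁ = 0.331 × 582 → ξ₁ = 192.6 lbmol/h.
Yield of B: 1ξ₂ / 582 = 0.368 → ξ₂ = 214.2 lbmol/h.
Outlet amounts (n = n₀ + Σ ν·ξ):
  A: 582 − 1(192.6) = 389.4
  D: 0 + 2(192.6) − 1(214.2) = 171.1
  B: 0 + 1(214.2) = 214.2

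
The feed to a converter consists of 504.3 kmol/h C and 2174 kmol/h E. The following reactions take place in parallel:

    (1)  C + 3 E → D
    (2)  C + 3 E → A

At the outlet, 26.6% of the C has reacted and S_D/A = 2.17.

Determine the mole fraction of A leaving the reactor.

Conversion of C: C consumed = 0.266 × 504.3 = 134.1 kmol/h = 1ξ₁ + 1ξ₂.
Selectivity: 1ξ₁ / (1ξ₂) = 2.17 → ξ₁ = 2.17 ξ₂.
Substitute: (1·2.17 + 1) ξ₂ = 134.1 → ξ₂ = 42.32 kmol/h, ξ₁ = 91.83 kmol/h.
Outlet amounts (n = n₀ + Σ ν·ξ):
  C: 504.3 − 1(91.83) − 1(42.32) = 370.2
  E: 2174 − 3(91.83) − 3(42.32) = 1772
  D: 0 + 1(91.83) = 91.83
  A: 0 + 1(42.32) = 42.32
Total out = 2276 kmol/h; y_A = 42.32 / 2276 = 0.01859.

0.0186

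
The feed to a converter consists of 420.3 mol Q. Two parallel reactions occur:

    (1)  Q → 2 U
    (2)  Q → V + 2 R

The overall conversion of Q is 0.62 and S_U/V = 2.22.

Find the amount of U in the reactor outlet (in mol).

Conversion of Q: Q consumed = 0.62 × 420.3 = 260.6 mol = 1ξ₁ + 1ξ₂.
Selectivity: 2ξ₁ / (1ξ₂) = 2.22 → ξ₁ = 1.11 ξ₂.
Substitute: (1·1.11 + 1) ξ₂ = 260.6 → ξ₂ = 123.5 mol, ξ₁ = 137.1 mol.
Outlet amounts (n = n₀ + Σ ν·ξ):
  Q: 420.3 − 1(137.1) − 1(123.5) = 159.7
  U: 0 + 2(137.1) = 274.2
  V: 0 + 1(123.5) = 123.5
  R: 0 + 2(123.5) = 247

274 mol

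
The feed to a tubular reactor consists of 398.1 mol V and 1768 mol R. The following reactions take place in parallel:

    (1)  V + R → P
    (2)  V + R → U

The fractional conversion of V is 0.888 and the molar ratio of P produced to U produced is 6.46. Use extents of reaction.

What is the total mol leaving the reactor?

1810 mol

Conversion of V: V consumed = 0.888 × 398.1 = 353.5 mol = 1ξ₁ + 1ξ₂.
Selectivity: 1ξ₁ / (1ξ₂) = 6.46 → ξ₁ = 6.46 ξ₂.
Substitute: (1·6.46 + 1) ξ₂ = 353.5 → ξ₂ = 47.39 mol, ξ₁ = 306.1 mol.
Outlet amounts (n = n₀ + Σ ν·ξ):
  V: 398.1 − 1(306.1) − 1(47.39) = 44.59
  R: 1768 − 1(306.1) − 1(47.39) = 1414
  P: 0 + 1(306.1) = 306.1
  U: 0 + 1(47.39) = 47.39
Total out = 44.59 + 1414 + 306.1 + 47.39 = 1813 mol.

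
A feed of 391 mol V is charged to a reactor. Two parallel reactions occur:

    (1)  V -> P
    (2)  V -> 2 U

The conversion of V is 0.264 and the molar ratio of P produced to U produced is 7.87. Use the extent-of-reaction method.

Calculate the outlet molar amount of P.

97.1 mol

Conversion of V: V consumed = 0.264 × 391 = 103.2 mol = 1ξ₁ + 1ξ₂.
Selectivity: 1ξ₁ / (2ξ₂) = 7.87 → ξ₁ = 15.74 ξ₂.
Substitute: (1·15.74 + 1) ξ₂ = 103.2 → ξ₂ = 6.166 mol, ξ₁ = 97.06 mol.
Outlet amounts (n = n₀ + Σ ν·ξ):
  V: 391 − 1(97.06) − 1(6.166) = 287.8
  P: 0 + 1(97.06) = 97.06
  U: 0 + 2(6.166) = 12.33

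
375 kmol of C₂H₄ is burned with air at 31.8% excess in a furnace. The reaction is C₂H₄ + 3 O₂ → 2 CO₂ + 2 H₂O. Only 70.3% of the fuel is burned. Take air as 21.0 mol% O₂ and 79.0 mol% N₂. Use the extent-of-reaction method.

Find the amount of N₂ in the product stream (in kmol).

5580 kmol

Stoichiometric O₂ = 3 × 375 = 1125 kmol; O₂ fed = 1125 × 1.318 = 1483 kmol.
N₂ fed = 1483 × 79/21 = 5578 kmol.
Fuel reacted = 0.703 × 375 → ξ = 263.6 kmol.
Outlet (n = n₀ + ν ξ):
  C₂H₄: 375 − 1(263.6) = 111.4
  O₂: 1483 − 3(263.6) = 691.9
  N₂: 5578 (inert)
  CO₂: 0 + 2(263.6) = 527.2
  H₂O: 0 + 2(263.6) = 527.2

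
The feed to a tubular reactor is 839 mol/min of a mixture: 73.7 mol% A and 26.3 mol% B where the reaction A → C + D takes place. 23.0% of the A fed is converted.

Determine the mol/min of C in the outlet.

142 mol/min

A reacted = 0.23 × 618.3 = 142.2 mol/min; ν_A = −1, so ξ = 142.2/1 = 142.2 mol/min.
Outlet amounts (n = n₀ + ν ξ):
  A: 618.3 − 1(142.2) = 476.1
  C: 0 + 1(142.2) = 142.2
  D: 0 + 1(142.2) = 142.2
  B: 220.7 (inert)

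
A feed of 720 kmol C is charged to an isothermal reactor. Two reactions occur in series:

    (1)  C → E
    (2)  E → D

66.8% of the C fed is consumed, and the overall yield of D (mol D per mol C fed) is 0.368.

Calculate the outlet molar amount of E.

216 kmol

Conversion of C: C consumed = 1ξ₁ = 0.668 × 720 → ξ₁ = 481 kmol.
Yield of D: 1ξ₂ / 720 = 0.368 → ξ₂ = 265 kmol.
Outlet amounts (n = n₀ + Σ ν·ξ):
  C: 720 − 1(481) = 239
  E: 0 + 1(481) − 1(265) = 216
  D: 0 + 1(265) = 265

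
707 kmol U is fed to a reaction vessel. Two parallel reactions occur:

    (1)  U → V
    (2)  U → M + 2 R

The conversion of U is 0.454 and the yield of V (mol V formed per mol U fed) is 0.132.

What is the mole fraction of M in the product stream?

0.196

Yield of V: 1ξ₁ / 707 = 0.132 → ξ₁ = 93.32 kmol.
Conversion of U: 1ξ₁ + 1ξ₂ = 0.454 × 707 = 321 → ξ₂ = 227.7 kmol.
Outlet amounts (n = n₀ + Σ ν·ξ):
  U: 707 − 1(93.32) − 1(227.7) = 386
  V: 0 + 1(93.32) = 93.32
  M: 0 + 1(227.7) = 227.7
  R: 0 + 2(227.7) = 455.3
Total out = 1162 kmol; y_M = 227.7 / 1162 = 0.1959.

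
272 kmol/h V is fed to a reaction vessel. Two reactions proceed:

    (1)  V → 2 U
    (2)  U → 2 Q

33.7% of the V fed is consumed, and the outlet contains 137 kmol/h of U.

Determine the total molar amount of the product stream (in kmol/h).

Conversion of V: V consumed = 1ξ₁ = 0.337 × 272 → ξ₁ = 91.66 kmol/h.
U balance: n_U = 0 + 2ξ₁ − 1ξ₂ = 137 → ξ₂ = (2·91.66 − 137)/1 = 46.33 kmol/h.
Outlet amounts (n = n₀ + Σ ν·ξ):
  V: 272 − 1(91.66) = 180.3
  U: 0 + 2(91.66) − 1(46.33) = 137
  Q: 0 + 2(46.33) = 92.66
Total out = 180.3 + 137 + 92.66 = 410 kmol/h.

410 kmol/h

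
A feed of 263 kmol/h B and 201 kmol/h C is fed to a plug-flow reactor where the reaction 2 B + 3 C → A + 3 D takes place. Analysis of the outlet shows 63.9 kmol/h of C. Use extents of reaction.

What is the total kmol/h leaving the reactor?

For C: n = n₀ − 3ξ → 63.9 = 201 − 3ξ, giving ξ = 45.7 kmol/h.
Outlet amounts (n = n₀ + ν ξ):
  B: 263 − 2(45.7) = 171.6
  C: 201 − 3(45.7) = 63.9
  A: 0 + 1(45.7) = 45.7
  D: 0 + 3(45.7) = 137.1
Total out = 171.6 + 63.9 + 45.7 + 137.1 = 418.3 kmol/h.

418 kmol/h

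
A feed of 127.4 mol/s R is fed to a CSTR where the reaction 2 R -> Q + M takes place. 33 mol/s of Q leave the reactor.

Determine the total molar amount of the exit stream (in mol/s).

For Q: n = n₀ + 1ξ → 33 = 0 + 1ξ, giving ξ = 33 mol/s.
Outlet amounts (n = n₀ + ν ξ):
  R: 127.4 − 2(33) = 61.4
  Q: 0 + 1(33) = 33
  M: 0 + 1(33) = 33
Total out = 61.4 + 33 + 33 = 127.4 mol/s.

127 mol/s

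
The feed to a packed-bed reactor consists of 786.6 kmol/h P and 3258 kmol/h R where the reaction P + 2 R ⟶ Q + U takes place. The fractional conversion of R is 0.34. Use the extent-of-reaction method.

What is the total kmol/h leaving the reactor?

3490 kmol/h

R reacted = 0.34 × 3258 = 1108 kmol/h; ν_R = −2, so ξ = 1108/2 = 553.9 kmol/h.
Outlet amounts (n = n₀ + ν ξ):
  P: 786.6 − 1(553.9) = 232.7
  R: 3258 − 2(553.9) = 2150
  Q: 0 + 1(553.9) = 553.9
  U: 0 + 1(553.9) = 553.9
Total out = 232.7 + 2150 + 553.9 + 553.9 = 3491 kmol/h.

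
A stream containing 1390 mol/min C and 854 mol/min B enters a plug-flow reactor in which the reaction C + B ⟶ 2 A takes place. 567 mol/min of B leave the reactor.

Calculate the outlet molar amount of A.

For B: n = n₀ − 1ξ → 567 = 854 − 1ξ, giving ξ = 287 mol/min.
Outlet amounts (n = n₀ + ν ξ):
  C: 1390 − 1(287) = 1103
  B: 854 − 1(287) = 567
  A: 0 + 2(287) = 574

574 mol/min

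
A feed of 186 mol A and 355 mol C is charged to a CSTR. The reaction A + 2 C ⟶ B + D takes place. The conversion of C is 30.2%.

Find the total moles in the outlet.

487 mol

C reacted = 0.302 × 355 = 107.2 mol; ν_C = −2, so ξ = 107.2/2 = 53.6 mol.
Outlet amounts (n = n₀ + ν ξ):
  A: 186 − 1(53.6) = 132.4
  C: 355 − 2(53.6) = 247.8
  B: 0 + 1(53.6) = 53.6
  D: 0 + 1(53.6) = 53.6
Total out = 132.4 + 247.8 + 53.6 + 53.6 = 487.4 mol.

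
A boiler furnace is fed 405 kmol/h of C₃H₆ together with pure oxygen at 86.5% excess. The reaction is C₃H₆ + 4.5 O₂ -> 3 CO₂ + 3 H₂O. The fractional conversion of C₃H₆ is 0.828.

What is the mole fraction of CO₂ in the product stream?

0.253

Stoichiometric O₂ = 4.5 × 405 = 1822 kmol/h; O₂ fed = 1822 × 1.865 = 3399 kmol/h.
Fuel reacted = 0.828 × 405 → ξ = 335.3 kmol/h.
Outlet (n = n₀ + ν ξ):
  C₃H₆: 405 − 1(335.3) = 69.66
  O₂: 3399 − 4.5(335.3) = 1890
  CO₂: 0 + 3(335.3) = 1006
  H₂O: 0 + 3(335.3) = 1006
Total out = 3972 kmol/h; y_CO₂ = 1006 / 3972 = 0.2533.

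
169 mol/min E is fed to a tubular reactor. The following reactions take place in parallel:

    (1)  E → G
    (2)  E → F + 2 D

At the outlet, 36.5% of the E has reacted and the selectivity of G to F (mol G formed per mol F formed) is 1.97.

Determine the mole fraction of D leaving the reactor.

Conversion of E: E consumed = 0.365 × 169 = 61.68 mol/min = 1ξ₁ + 1ξ₂.
Selectivity: 1ξ₁ / (1ξ₂) = 1.97 → ξ₁ = 1.97 ξ₂.
Substitute: (1·1.97 + 1) ξ₂ = 61.68 → ξ₂ = 20.77 mol/min, ξ₁ = 40.92 mol/min.
Outlet amounts (n = n₀ + Σ ν·ξ):
  E: 169 − 1(40.92) − 1(20.77) = 107.3
  G: 0 + 1(40.92) = 40.92
  F: 0 + 1(20.77) = 20.77
  D: 0 + 2(20.77) = 41.54
Total out = 210.5 mol/min; y_D = 41.54 / 210.5 = 0.1973.

0.197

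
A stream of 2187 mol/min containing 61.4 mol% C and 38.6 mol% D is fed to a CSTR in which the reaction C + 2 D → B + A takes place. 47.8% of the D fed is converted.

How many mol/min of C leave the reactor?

D reacted = 0.478 × 844.2 = 403.5 mol/min; ν_D = −2, so ξ = 403.5/2 = 201.8 mol/min.
Outlet amounts (n = n₀ + ν ξ):
  C: 1343 − 1(201.8) = 1141
  D: 844.2 − 2(201.8) = 440.7
  B: 0 + 1(201.8) = 201.8
  A: 0 + 1(201.8) = 201.8

1140 mol/min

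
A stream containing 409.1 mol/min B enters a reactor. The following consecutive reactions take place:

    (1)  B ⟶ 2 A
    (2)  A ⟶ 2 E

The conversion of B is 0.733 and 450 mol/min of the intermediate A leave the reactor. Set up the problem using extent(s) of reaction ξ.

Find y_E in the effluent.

0.349

Conversion of B: B consumed = 1ξ₁ = 0.733 × 409.1 → ξ₁ = 299.9 mol/min.
A balance: n_A = 0 + 2ξ₁ − 1ξ₂ = 450 → ξ₂ = (2·299.9 − 450)/1 = 149.7 mol/min.
Outlet amounts (n = n₀ + Σ ν·ξ):
  B: 409.1 − 1(299.9) = 109.2
  A: 0 + 2(299.9) − 1(149.7) = 450
  E: 0 + 2(149.7) = 299.5
Total out = 858.7 mol/min; y_E = 299.5 / 858.7 = 0.3488.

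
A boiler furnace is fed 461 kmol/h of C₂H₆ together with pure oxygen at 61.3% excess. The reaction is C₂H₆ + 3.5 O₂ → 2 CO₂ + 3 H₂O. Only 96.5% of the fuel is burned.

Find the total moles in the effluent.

3290 kmol/h

Stoichiometric O₂ = 3.5 × 461 = 1614 kmol/h; O₂ fed = 1614 × 1.613 = 2603 kmol/h.
Fuel reacted = 0.965 × 461 → ξ = 444.9 kmol/h.
Outlet (n = n₀ + ν ξ):
  C₂H₆: 461 − 1(444.9) = 16.13
  O₂: 2603 − 3.5(444.9) = 1046
  CO₂: 0 + 2(444.9) = 889.7
  H₂O: 0 + 3(444.9) = 1335
Total out = 16.13 + 1046 + 889.7 + 1335 = 3286 kmol/h.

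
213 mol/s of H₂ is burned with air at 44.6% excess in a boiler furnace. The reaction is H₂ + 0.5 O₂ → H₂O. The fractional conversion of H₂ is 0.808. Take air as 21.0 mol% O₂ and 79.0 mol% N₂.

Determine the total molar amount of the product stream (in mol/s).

860 mol/s

Stoichiometric O₂ = 0.5 × 213 = 106.5 mol/s; O₂ fed = 106.5 × 1.446 = 154 mol/s.
N₂ fed = 154 × 79/21 = 579.3 mol/s.
Fuel reacted = 0.808 × 213 → ξ = 172.1 mol/s.
Outlet (n = n₀ + ν ξ):
  H₂: 213 − 1(172.1) = 40.9
  O₂: 154 − 0.5(172.1) = 67.95
  N₂: 579.3 (inert)
  H₂O: 0 + 1(172.1) = 172.1
Total out = 40.9 + 67.95 + 579.3 + 172.1 = 860.3 mol/s.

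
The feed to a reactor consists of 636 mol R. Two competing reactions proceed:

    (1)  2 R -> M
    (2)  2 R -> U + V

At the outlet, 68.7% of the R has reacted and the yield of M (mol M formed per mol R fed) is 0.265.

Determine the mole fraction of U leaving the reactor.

0.107

Yield of M: 1ξ₁ / 636 = 0.265 → ξ₁ = 168.5 mol.
Conversion of R: 2ξ₁ + 2ξ₂ = 0.687 × 636 = 436.9 → ξ₂ = 49.93 mol.
Outlet amounts (n = n₀ + Σ ν·ξ):
  R: 636 − 2(168.5) − 2(49.93) = 199.1
  M: 0 + 1(168.5) = 168.5
  U: 0 + 1(49.93) = 49.93
  V: 0 + 1(49.93) = 49.93
Total out = 467.5 mol; y_U = 49.93 / 467.5 = 0.1068.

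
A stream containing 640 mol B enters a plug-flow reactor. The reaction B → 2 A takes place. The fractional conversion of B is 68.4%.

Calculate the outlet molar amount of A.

876 mol

B reacted = 0.684 × 640 = 437.8 mol; ν_B = −1, so ξ = 437.8/1 = 437.8 mol.
Outlet amounts (n = n₀ + ν ξ):
  B: 640 − 1(437.8) = 202.2
  A: 0 + 2(437.8) = 875.5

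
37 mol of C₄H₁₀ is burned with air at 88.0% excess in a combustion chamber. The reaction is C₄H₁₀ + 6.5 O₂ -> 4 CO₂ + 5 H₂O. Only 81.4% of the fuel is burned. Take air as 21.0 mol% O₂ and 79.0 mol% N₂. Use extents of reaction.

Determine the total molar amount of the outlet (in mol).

Stoichiometric O₂ = 6.5 × 37 = 240.5 mol; O₂ fed = 240.5 × 1.880 = 452.1 mol.
N₂ fed = 452.1 × 79/21 = 1701 mol.
Fuel reacted = 0.814 × 37 → ξ = 30.12 mol.
Outlet (n = n₀ + ν ξ):
  C₄H₁₀: 37 − 1(30.12) = 6.882
  O₂: 452.1 − 6.5(30.12) = 256.4
  N₂: 1701 (inert)
  CO₂: 0 + 4(30.12) = 120.5
  H₂O: 0 + 5(30.12) = 150.6
Total out = 6.882 + 256.4 + 1701 + 120.5 + 150.6 = 2235 mol.

2240 mol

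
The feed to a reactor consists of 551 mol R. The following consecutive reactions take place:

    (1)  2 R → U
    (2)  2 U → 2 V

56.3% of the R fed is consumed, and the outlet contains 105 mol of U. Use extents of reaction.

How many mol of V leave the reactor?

50.1 mol

Conversion of R: R consumed = 2ξ₁ = 0.563 × 551 → ξ₁ = 155.1 mol.
U balance: n_U = 0 + 1ξ₁ − 2ξ₂ = 105 → ξ₂ = (1·155.1 − 105)/2 = 25.05 mol.
Outlet amounts (n = n₀ + Σ ν·ξ):
  R: 551 − 2(155.1) = 240.8
  U: 0 + 1(155.1) − 2(25.05) = 105
  V: 0 + 2(25.05) = 50.11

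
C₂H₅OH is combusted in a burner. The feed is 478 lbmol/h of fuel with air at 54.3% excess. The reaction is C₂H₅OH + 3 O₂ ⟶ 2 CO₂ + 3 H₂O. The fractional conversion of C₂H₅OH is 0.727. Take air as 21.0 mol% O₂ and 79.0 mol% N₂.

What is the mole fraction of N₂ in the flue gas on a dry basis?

Stoichiometric O₂ = 3 × 478 = 1434 lbmol/h; O₂ fed = 1434 × 1.543 = 2213 lbmol/h.
N₂ fed = 2213 × 79/21 = 8324 lbmol/h.
Fuel reacted = 0.727 × 478 → ξ = 347.5 lbmol/h.
Outlet (n = n₀ + ν ξ):
  C₂H₅OH: 478 − 1(347.5) = 130.5
  O₂: 2213 − 3(347.5) = 1170
  N₂: 8324 (inert)
  CO₂: 0 + 2(347.5) = 695
  H₂O: 0 + 3(347.5) = 1043
Dry total = 10320 lbmol/h; y_N₂ (dry) = 8324 / 10320 = 0.8066.

0.807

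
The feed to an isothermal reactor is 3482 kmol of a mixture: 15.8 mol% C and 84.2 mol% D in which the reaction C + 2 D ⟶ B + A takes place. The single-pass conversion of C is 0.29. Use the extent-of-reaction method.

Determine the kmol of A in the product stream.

C reacted = 0.29 × 550.2 = 159.5 kmol; ν_C = −1, so ξ = 159.5/1 = 159.5 kmol.
Outlet amounts (n = n₀ + ν ξ):
  C: 550.2 − 1(159.5) = 390.6
  D: 2932 − 2(159.5) = 2613
  B: 0 + 1(159.5) = 159.5
  A: 0 + 1(159.5) = 159.5

160 kmol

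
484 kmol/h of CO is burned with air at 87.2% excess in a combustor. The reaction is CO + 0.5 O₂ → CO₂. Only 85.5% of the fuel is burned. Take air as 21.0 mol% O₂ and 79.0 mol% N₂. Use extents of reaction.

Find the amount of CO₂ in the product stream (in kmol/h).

Stoichiometric O₂ = 0.5 × 484 = 242 kmol/h; O₂ fed = 242 × 1.872 = 453 kmol/h.
N₂ fed = 453 × 79/21 = 1704 kmol/h.
Fuel reacted = 0.855 × 484 → ξ = 413.8 kmol/h.
Outlet (n = n₀ + ν ξ):
  CO: 484 − 1(413.8) = 70.18
  O₂: 453 − 0.5(413.8) = 246.1
  N₂: 1704 (inert)
  CO₂: 0 + 1(413.8) = 413.8

414 kmol/h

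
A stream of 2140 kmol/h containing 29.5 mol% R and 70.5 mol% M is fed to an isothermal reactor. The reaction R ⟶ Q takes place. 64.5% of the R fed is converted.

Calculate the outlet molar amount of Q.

407 kmol/h

R reacted = 0.645 × 631.3 = 407.2 kmol/h; ν_R = −1, so ξ = 407.2/1 = 407.2 kmol/h.
Outlet amounts (n = n₀ + ν ξ):
  R: 631.3 − 1(407.2) = 224.1
  Q: 0 + 1(407.2) = 407.2
  M: 1509 (inert)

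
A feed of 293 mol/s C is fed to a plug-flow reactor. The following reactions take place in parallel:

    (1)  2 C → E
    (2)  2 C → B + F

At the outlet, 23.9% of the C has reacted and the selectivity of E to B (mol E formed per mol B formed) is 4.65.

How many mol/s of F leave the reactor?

Conversion of C: C consumed = 0.239 × 293 = 70.03 mol/s = 2ξ₁ + 2ξ₂.
Selectivity: 1ξ₁ / (1ξ₂) = 4.65 → ξ₁ = 4.65 ξ₂.
Substitute: (2·4.65 + 2) ξ₂ = 70.03 → ξ₂ = 6.197 mol/s, ξ₁ = 28.82 mol/s.
Outlet amounts (n = n₀ + Σ ν·ξ):
  C: 293 − 2(28.82) − 2(6.197) = 223
  E: 0 + 1(28.82) = 28.82
  B: 0 + 1(6.197) = 6.197
  F: 0 + 1(6.197) = 6.197

6.2 mol/s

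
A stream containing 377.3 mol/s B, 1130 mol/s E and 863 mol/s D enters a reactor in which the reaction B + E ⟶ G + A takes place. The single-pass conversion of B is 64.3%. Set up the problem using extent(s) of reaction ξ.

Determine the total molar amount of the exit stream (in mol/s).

2370 mol/s

B reacted = 0.643 × 377.3 = 242.6 mol/s; ν_B = −1, so ξ = 242.6/1 = 242.6 mol/s.
Outlet amounts (n = n₀ + ν ξ):
  B: 377.3 − 1(242.6) = 134.7
  E: 1130 − 1(242.6) = 887.4
  G: 0 + 1(242.6) = 242.6
  A: 0 + 1(242.6) = 242.6
  D: 863 (inert)
Total out = 134.7 + 887.4 + 242.6 + 242.6 + 863 = 2370 mol/s.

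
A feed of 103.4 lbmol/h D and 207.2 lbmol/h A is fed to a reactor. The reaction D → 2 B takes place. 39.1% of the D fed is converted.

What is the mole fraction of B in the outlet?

D reacted = 0.391 × 103.4 = 40.43 lbmol/h; ν_D = −1, so ξ = 40.43/1 = 40.43 lbmol/h.
Outlet amounts (n = n₀ + ν ξ):
  D: 103.4 − 1(40.43) = 62.97
  B: 0 + 2(40.43) = 80.86
  A: 207.2 (inert)
Total out = 351 lbmol/h; y_B = 80.86 / 351 = 0.2303.

0.23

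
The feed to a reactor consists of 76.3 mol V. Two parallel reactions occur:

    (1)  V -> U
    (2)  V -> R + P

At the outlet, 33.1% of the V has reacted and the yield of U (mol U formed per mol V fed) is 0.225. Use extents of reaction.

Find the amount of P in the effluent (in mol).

8.09 mol

Yield of U: 1ξ₁ / 76.3 = 0.225 → ξ₁ = 17.17 mol.
Conversion of V: 1ξ₁ + 1ξ₂ = 0.331 × 76.3 = 25.26 → ξ₂ = 8.088 mol.
Outlet amounts (n = n₀ + Σ ν·ξ):
  V: 76.3 − 1(17.17) − 1(8.088) = 51.04
  U: 0 + 1(17.17) = 17.17
  R: 0 + 1(8.088) = 8.088
  P: 0 + 1(8.088) = 8.088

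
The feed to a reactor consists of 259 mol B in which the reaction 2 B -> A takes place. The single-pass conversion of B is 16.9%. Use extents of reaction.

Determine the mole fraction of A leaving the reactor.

B reacted = 0.169 × 259 = 43.77 mol; ν_B = −2, so ξ = 43.77/2 = 21.89 mol.
Outlet amounts (n = n₀ + ν ξ):
  B: 259 − 2(21.89) = 215.2
  A: 0 + 1(21.89) = 21.89
Total out = 237.1 mol; y_A = 21.89 / 237.1 = 0.0923.

0.0923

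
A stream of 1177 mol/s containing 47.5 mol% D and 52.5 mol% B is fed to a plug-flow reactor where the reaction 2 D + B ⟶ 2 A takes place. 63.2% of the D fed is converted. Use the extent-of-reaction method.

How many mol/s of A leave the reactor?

D reacted = 0.632 × 559.1 = 353.3 mol/s; ν_D = −2, so ξ = 353.3/2 = 176.7 mol/s.
Outlet amounts (n = n₀ + ν ξ):
  D: 559.1 − 2(176.7) = 205.7
  B: 617.9 − 1(176.7) = 441.3
  A: 0 + 2(176.7) = 353.3

353 mol/s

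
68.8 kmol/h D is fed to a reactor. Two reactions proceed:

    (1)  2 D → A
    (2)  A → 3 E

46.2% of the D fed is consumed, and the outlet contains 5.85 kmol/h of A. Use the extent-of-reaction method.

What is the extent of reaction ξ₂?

ξ₂ = 10 kmol/h

Conversion of D: D consumed = 2ξ₁ = 0.462 × 68.8 → ξ₁ = 15.89 kmol/h.
A balance: n_A = 0 + 1ξ₁ − 1ξ₂ = 5.85 → ξ₂ = (1·15.89 − 5.85)/1 = 10.04 kmol/h.
Outlet amounts (n = n₀ + Σ ν·ξ):
  D: 68.8 − 2(15.89) = 37.01
  A: 0 + 1(15.89) − 1(10.04) = 5.85
  E: 0 + 3(10.04) = 30.13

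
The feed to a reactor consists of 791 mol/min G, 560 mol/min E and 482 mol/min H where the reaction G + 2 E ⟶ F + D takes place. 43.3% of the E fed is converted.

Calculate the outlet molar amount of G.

670 mol/min

E reacted = 0.433 × 560 = 242.5 mol/min; ν_E = −2, so ξ = 242.5/2 = 121.2 mol/min.
Outlet amounts (n = n₀ + ν ξ):
  G: 791 − 1(121.2) = 669.8
  E: 560 − 2(121.2) = 317.5
  F: 0 + 1(121.2) = 121.2
  D: 0 + 1(121.2) = 121.2
  H: 482 (inert)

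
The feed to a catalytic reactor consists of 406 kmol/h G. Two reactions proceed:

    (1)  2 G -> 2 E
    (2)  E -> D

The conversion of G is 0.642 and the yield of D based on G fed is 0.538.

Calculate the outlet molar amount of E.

42.2 kmol/h

Conversion of G: G consumed = 2ξ₁ = 0.642 × 406 → ξ₁ = 130.3 kmol/h.
Yield of D: 1ξ₂ / 406 = 0.538 → ξ₂ = 218.4 kmol/h.
Outlet amounts (n = n₀ + Σ ν·ξ):
  G: 406 − 2(130.3) = 145.3
  E: 0 + 2(130.3) − 1(218.4) = 42.22
  D: 0 + 1(218.4) = 218.4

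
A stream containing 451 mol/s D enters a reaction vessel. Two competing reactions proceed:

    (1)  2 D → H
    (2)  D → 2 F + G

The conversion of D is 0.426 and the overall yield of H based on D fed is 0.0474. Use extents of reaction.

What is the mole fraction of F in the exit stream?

Yield of H: 1ξ₁ / 451 = 0.0474 → ξ₁ = 21.38 mol/s.
Conversion of D: 2ξ₁ + 1ξ₂ = 0.426 × 451 = 192.1 → ξ₂ = 149.4 mol/s.
Outlet amounts (n = n₀ + Σ ν·ξ):
  D: 451 − 2(21.38) − 1(149.4) = 258.9
  H: 0 + 1(21.38) = 21.38
  F: 0 + 2(149.4) = 298.7
  G: 0 + 1(149.4) = 149.4
Total out = 728.4 mol/s; y_F = 298.7 / 728.4 = 0.4102.

0.41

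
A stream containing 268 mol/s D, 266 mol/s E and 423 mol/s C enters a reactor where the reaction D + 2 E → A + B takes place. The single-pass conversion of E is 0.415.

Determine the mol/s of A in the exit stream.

55.2 mol/s

E reacted = 0.415 × 266 = 110.4 mol/s; ν_E = −2, so ξ = 110.4/2 = 55.2 mol/s.
Outlet amounts (n = n₀ + ν ξ):
  D: 268 − 1(55.2) = 212.8
  E: 266 − 2(55.2) = 155.6
  A: 0 + 1(55.2) = 55.2
  B: 0 + 1(55.2) = 55.2
  C: 423 (inert)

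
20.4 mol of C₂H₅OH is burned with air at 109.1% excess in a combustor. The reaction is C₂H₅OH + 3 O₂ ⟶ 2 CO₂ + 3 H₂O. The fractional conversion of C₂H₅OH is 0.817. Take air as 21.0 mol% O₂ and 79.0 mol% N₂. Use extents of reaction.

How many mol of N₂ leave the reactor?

Stoichiometric O₂ = 3 × 20.4 = 61.2 mol; O₂ fed = 61.2 × 2.091 = 128 mol.
N₂ fed = 128 × 79/21 = 481.4 mol.
Fuel reacted = 0.817 × 20.4 → ξ = 16.67 mol.
Outlet (n = n₀ + ν ξ):
  C₂H₅OH: 20.4 − 1(16.67) = 3.733
  O₂: 128 − 3(16.67) = 77.97
  N₂: 481.4 (inert)
  CO₂: 0 + 2(16.67) = 33.33
  H₂O: 0 + 3(16.67) = 50

481 mol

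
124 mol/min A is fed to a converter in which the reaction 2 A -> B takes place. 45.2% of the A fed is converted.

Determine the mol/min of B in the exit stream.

28 mol/min

A reacted = 0.452 × 124 = 56.05 mol/min; ν_A = −2, so ξ = 56.05/2 = 28.02 mol/min.
Outlet amounts (n = n₀ + ν ξ):
  A: 124 − 2(28.02) = 67.95
  B: 0 + 1(28.02) = 28.02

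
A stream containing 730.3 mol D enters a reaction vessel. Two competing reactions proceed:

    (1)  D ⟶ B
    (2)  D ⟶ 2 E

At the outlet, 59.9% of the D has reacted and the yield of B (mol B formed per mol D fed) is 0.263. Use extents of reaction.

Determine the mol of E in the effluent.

491 mol

Yield of B: 1ξ₁ / 730.3 = 0.263 → ξ₁ = 192.1 mol.
Conversion of D: 1ξ₁ + 1ξ₂ = 0.599 × 730.3 = 437.4 → ξ₂ = 245.4 mol.
Outlet amounts (n = n₀ + Σ ν·ξ):
  D: 730.3 − 1(192.1) − 1(245.4) = 292.9
  B: 0 + 1(192.1) = 192.1
  E: 0 + 2(245.4) = 490.8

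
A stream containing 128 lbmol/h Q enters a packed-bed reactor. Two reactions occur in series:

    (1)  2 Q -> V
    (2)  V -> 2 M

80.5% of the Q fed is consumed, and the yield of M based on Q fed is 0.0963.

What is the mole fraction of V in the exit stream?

0.549

Conversion of Q: Q consumed = 2ξ₁ = 0.805 × 128 → ξ₁ = 51.52 lbmol/h.
Yield of M: 2ξ₂ / 128 = 0.0963 → ξ₂ = 6.163 lbmol/h.
Outlet amounts (n = n₀ + Σ ν·ξ):
  Q: 128 − 2(51.52) = 24.96
  V: 0 + 1(51.52) − 1(6.163) = 45.36
  M: 0 + 2(6.163) = 12.33
Total out = 82.64 lbmol/h; y_V = 45.36 / 82.64 = 0.5488.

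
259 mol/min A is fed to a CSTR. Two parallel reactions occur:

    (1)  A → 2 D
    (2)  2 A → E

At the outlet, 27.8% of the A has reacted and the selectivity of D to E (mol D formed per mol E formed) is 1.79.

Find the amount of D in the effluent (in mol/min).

44.5 mol/min

Conversion of A: A consumed = 0.278 × 259 = 72 mol/min = 1ξ₁ + 2ξ₂.
Selectivity: 2ξ₁ / (1ξ₂) = 1.79 → ξ₁ = 0.895 ξ₂.
Substitute: (1·0.895 + 2) ξ₂ = 72 → ξ₂ = 24.87 mol/min, ξ₁ = 22.26 mol/min.
Outlet amounts (n = n₀ + Σ ν·ξ):
  A: 259 − 1(22.26) − 2(24.87) = 187
  D: 0 + 2(22.26) = 44.52
  E: 0 + 1(24.87) = 24.87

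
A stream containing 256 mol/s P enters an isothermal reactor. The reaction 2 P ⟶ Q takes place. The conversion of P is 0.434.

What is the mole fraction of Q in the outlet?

P reacted = 0.434 × 256 = 111.1 mol/s; ν_P = −2, so ξ = 111.1/2 = 55.55 mol/s.
Outlet amounts (n = n₀ + ν ξ):
  P: 256 − 2(55.55) = 144.9
  Q: 0 + 1(55.55) = 55.55
Total out = 200.4 mol/s; y_Q = 55.55 / 200.4 = 0.2771.

0.277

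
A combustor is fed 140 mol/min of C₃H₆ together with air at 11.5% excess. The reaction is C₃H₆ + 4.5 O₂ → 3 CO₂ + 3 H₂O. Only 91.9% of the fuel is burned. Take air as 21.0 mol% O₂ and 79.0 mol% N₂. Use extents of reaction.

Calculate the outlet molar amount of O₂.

Stoichiometric O₂ = 4.5 × 140 = 630 mol/min; O₂ fed = 630 × 1.115 = 702.5 mol/min.
N₂ fed = 702.5 × 79/21 = 2643 mol/min.
Fuel reacted = 0.919 × 140 → ξ = 128.7 mol/min.
Outlet (n = n₀ + ν ξ):
  C₃H₆: 140 − 1(128.7) = 11.34
  O₂: 702.5 − 4.5(128.7) = 123.5
  N₂: 2643 (inert)
  CO₂: 0 + 3(128.7) = 386
  H₂O: 0 + 3(128.7) = 386

123 mol/min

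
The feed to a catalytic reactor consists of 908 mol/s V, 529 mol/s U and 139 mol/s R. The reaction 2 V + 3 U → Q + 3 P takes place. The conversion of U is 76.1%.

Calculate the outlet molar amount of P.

403 mol/s

U reacted = 0.761 × 529 = 402.6 mol/s; ν_U = −3, so ξ = 402.6/3 = 134.2 mol/s.
Outlet amounts (n = n₀ + ν ξ):
  V: 908 − 2(134.2) = 639.6
  U: 529 − 3(134.2) = 126.4
  Q: 0 + 1(134.2) = 134.2
  P: 0 + 3(134.2) = 402.6
  R: 139 (inert)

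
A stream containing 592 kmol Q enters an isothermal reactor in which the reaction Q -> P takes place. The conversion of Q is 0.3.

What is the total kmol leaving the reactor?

592 kmol

Q reacted = 0.3 × 592 = 177.6 kmol; ν_Q = −1, so ξ = 177.6/1 = 177.6 kmol.
Outlet amounts (n = n₀ + ν ξ):
  Q: 592 − 1(177.6) = 414.4
  P: 0 + 1(177.6) = 177.6
Total out = 414.4 + 177.6 = 592 kmol.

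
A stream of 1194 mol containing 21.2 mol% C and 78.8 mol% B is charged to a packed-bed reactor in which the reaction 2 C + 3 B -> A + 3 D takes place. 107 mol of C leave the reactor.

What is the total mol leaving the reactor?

1120 mol

For C: n = n₀ − 2ξ → 107 = 253.1 − 2ξ, giving ξ = 73.06 mol.
Outlet amounts (n = n₀ + ν ξ):
  C: 253.1 − 2(73.06) = 107
  B: 940.9 − 3(73.06) = 721.7
  A: 0 + 1(73.06) = 73.06
  D: 0 + 3(73.06) = 219.2
Total out = 107 + 721.7 + 73.06 + 219.2 = 1121 mol.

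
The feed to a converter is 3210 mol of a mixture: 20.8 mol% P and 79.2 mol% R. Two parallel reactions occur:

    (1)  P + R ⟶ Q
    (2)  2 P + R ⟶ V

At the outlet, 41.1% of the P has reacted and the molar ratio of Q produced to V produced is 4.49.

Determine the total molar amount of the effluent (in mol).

2940 mol

Conversion of P: P consumed = 0.411 × 667.7 = 274.4 mol = 1ξ₁ + 2ξ₂.
Selectivity: 1ξ₁ / (1ξ₂) = 4.49 → ξ₁ = 4.49 ξ₂.
Substitute: (1·4.49 + 2) ξ₂ = 274.4 → ξ₂ = 42.28 mol, ξ₁ = 189.9 mol.
Outlet amounts (n = n₀ + Σ ν·ξ):
  P: 667.7 − 1(189.9) − 2(42.28) = 393.3
  R: 2542 − 1(189.9) − 1(42.28) = 2310
  Q: 0 + 1(189.9) = 189.9
  V: 0 + 1(42.28) = 42.28
Total out = 393.3 + 2310 + 189.9 + 42.28 = 2936 mol.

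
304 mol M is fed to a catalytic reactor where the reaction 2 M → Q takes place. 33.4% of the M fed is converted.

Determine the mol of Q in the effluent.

M reacted = 0.334 × 304 = 101.5 mol; ν_M = −2, so ξ = 101.5/2 = 50.77 mol.
Outlet amounts (n = n₀ + ν ξ):
  M: 304 − 2(50.77) = 202.5
  Q: 0 + 1(50.77) = 50.77

50.8 mol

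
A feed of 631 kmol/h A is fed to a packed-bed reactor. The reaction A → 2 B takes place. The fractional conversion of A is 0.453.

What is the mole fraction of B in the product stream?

0.624

A reacted = 0.453 × 631 = 285.8 kmol/h; ν_A = −1, so ξ = 285.8/1 = 285.8 kmol/h.
Outlet amounts (n = n₀ + ν ξ):
  A: 631 − 1(285.8) = 345.2
  B: 0 + 2(285.8) = 571.7
Total out = 916.8 kmol/h; y_B = 571.7 / 916.8 = 0.6235.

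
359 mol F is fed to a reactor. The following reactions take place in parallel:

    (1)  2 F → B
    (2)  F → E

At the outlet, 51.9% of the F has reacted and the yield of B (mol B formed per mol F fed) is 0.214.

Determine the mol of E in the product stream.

32.7 mol

Yield of B: 1ξ₁ / 359 = 0.214 → ξ₁ = 76.83 mol.
Conversion of F: 2ξ₁ + 1ξ₂ = 0.519 × 359 = 186.3 → ξ₂ = 32.67 mol.
Outlet amounts (n = n₀ + Σ ν·ξ):
  F: 359 − 2(76.83) − 1(32.67) = 172.7
  B: 0 + 1(76.83) = 76.83
  E: 0 + 1(32.67) = 32.67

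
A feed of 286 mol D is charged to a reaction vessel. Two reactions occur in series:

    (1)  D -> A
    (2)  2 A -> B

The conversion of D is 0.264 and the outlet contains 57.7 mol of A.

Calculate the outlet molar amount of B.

Conversion of D: D consumed = 1ξ₁ = 0.264 × 286 → ξ₁ = 75.5 mol.
A balance: n_A = 0 + 1ξ₁ − 2ξ₂ = 57.7 → ξ₂ = (1·75.5 − 57.7)/2 = 8.902 mol.
Outlet amounts (n = n₀ + Σ ν·ξ):
  D: 286 − 1(75.5) = 210.5
  A: 0 + 1(75.5) − 2(8.902) = 57.7
  B: 0 + 1(8.902) = 8.902

8.9 mol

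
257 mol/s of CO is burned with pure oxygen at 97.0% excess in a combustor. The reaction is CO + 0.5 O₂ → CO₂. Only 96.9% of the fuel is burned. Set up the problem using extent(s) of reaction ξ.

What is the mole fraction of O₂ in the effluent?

Stoichiometric O₂ = 0.5 × 257 = 128.5 mol/s; O₂ fed = 128.5 × 1.970 = 253.1 mol/s.
Fuel reacted = 0.969 × 257 → ξ = 249 mol/s.
Outlet (n = n₀ + ν ξ):
  CO: 257 − 1(249) = 7.967
  O₂: 253.1 − 0.5(249) = 128.6
  CO₂: 0 + 1(249) = 249
Total out = 385.6 mol/s; y_O₂ = 128.6 / 385.6 = 0.3336.

0.334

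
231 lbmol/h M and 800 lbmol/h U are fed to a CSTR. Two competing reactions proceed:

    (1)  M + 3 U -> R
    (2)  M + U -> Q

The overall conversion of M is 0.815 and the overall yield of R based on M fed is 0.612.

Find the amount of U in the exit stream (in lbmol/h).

Yield of R: 1ξ₁ / 231 = 0.612 → ξ₁ = 141.4 lbmol/h.
Conversion of M: 1ξ₁ + 1ξ₂ = 0.815 × 231 = 188.3 → ξ₂ = 46.89 lbmol/h.
Outlet amounts (n = n₀ + Σ ν·ξ):
  M: 231 − 1(141.4) − 1(46.89) = 42.74
  U: 800 − 3(141.4) − 1(46.89) = 329
  R: 0 + 1(141.4) = 141.4
  Q: 0 + 1(46.89) = 46.89

329 lbmol/h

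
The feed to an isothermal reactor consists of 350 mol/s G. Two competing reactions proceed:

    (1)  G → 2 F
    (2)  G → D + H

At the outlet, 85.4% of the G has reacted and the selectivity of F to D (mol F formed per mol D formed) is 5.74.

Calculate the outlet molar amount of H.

77.2 mol/s

Conversion of G: G consumed = 0.854 × 350 = 298.9 mol/s = 1ξ₁ + 1ξ₂.
Selectivity: 2ξ₁ / (1ξ₂) = 5.74 → ξ₁ = 2.87 ξ₂.
Substitute: (1·2.87 + 1) ξ₂ = 298.9 → ξ₂ = 77.24 mol/s, ξ₁ = 221.7 mol/s.
Outlet amounts (n = n₀ + Σ ν·ξ):
  G: 350 − 1(221.7) − 1(77.24) = 51.1
  F: 0 + 2(221.7) = 443.3
  D: 0 + 1(77.24) = 77.24
  H: 0 + 1(77.24) = 77.24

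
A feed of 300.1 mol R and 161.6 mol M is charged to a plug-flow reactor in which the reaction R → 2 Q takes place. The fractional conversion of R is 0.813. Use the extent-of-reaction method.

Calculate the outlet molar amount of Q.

R reacted = 0.813 × 300.1 = 244 mol; ν_R = −1, so ξ = 244/1 = 244 mol.
Outlet amounts (n = n₀ + ν ξ):
  R: 300.1 − 1(244) = 56.12
  Q: 0 + 2(244) = 488
  M: 161.6 (inert)

488 mol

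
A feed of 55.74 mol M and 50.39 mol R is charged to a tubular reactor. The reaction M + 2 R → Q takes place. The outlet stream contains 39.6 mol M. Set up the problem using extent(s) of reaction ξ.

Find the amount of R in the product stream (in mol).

For M: n = n₀ − 1ξ → 39.6 = 55.74 − 1ξ, giving ξ = 16.14 mol.
Outlet amounts (n = n₀ + ν ξ):
  M: 55.74 − 1(16.14) = 39.6
  R: 50.39 − 2(16.14) = 18.11
  Q: 0 + 1(16.14) = 16.14

18.1 mol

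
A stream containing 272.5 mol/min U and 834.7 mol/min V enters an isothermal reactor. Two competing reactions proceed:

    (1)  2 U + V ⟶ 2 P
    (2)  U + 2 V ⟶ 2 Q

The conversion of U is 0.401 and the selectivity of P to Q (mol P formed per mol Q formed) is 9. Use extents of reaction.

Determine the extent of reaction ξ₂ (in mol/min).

ξ₂ = 5.75 mol/min

Conversion of U: U consumed = 0.401 × 272.5 = 109.3 mol/min = 2ξ₁ + 1ξ₂.
Selectivity: 2ξ₁ / (2ξ₂) = 9 → ξ₁ = 9 ξ₂.
Substitute: (2·9 + 1) ξ₂ = 109.3 → ξ₂ = 5.751 mol/min, ξ₁ = 51.76 mol/min.
Outlet amounts (n = n₀ + Σ ν·ξ):
  U: 272.5 − 2(51.76) − 1(5.751) = 163.2
  V: 834.7 − 1(51.76) − 2(5.751) = 771.4
  P: 0 + 2(51.76) = 103.5
  Q: 0 + 2(5.751) = 11.5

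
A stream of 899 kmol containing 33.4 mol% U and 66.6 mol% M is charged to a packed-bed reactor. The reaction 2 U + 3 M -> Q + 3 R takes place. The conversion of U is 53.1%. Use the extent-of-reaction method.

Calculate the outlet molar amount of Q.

79.7 kmol

U reacted = 0.531 × 300.3 = 159.4 kmol; ν_U = −2, so ξ = 159.4/2 = 79.72 kmol.
Outlet amounts (n = n₀ + ν ξ):
  U: 300.3 − 2(79.72) = 140.8
  M: 598.7 − 3(79.72) = 359.6
  Q: 0 + 1(79.72) = 79.72
  R: 0 + 3(79.72) = 239.2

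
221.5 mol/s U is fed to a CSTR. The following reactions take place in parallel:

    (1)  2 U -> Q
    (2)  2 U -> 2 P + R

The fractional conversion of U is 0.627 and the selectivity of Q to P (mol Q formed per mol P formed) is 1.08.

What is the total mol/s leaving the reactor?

196 mol/s

Conversion of U: U consumed = 0.627 × 221.5 = 138.9 mol/s = 2ξ₁ + 2ξ₂.
Selectivity: 1ξ₁ / (2ξ₂) = 1.08 → ξ₁ = 2.16 ξ₂.
Substitute: (2·2.16 + 2) ξ₂ = 138.9 → ξ₂ = 21.97 mol/s, ξ₁ = 47.47 mol/s.
Outlet amounts (n = n₀ + Σ ν·ξ):
  U: 221.5 − 2(47.47) − 2(21.97) = 82.62
  Q: 0 + 1(47.47) = 47.47
  P: 0 + 2(21.97) = 43.95
  R: 0 + 1(21.97) = 21.97
Total out = 82.62 + 47.47 + 43.95 + 21.97 = 196 mol/s.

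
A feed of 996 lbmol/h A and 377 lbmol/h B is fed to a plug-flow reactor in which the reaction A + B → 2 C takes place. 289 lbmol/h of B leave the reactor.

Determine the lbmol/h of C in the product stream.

176 lbmol/h

For B: n = n₀ − 1ξ → 289 = 377 − 1ξ, giving ξ = 88 lbmol/h.
Outlet amounts (n = n₀ + ν ξ):
  A: 996 − 1(88) = 908
  B: 377 − 1(88) = 289
  C: 0 + 2(88) = 176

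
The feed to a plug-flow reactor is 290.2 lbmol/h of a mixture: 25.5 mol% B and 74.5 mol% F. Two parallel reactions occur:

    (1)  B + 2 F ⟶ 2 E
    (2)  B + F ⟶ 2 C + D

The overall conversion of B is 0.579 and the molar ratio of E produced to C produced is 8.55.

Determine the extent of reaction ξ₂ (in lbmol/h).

Conversion of B: B consumed = 0.579 × 74 = 42.85 lbmol/h = 1ξ₁ + 1ξ₂.
Selectivity: 2ξ₁ / (2ξ₂) = 8.55 → ξ₁ = 8.55 ξ₂.
Substitute: (1·8.55 + 1) ξ₂ = 42.85 → ξ₂ = 4.487 lbmol/h, ξ₁ = 38.36 lbmol/h.
Outlet amounts (n = n₀ + Σ ν·ξ):
  B: 74 − 1(38.36) − 1(4.487) = 31.15
  F: 216.2 − 2(38.36) − 1(4.487) = 135
  E: 0 + 2(38.36) = 76.72
  C: 0 + 2(4.487) = 8.973
  D: 0 + 1(4.487) = 4.487

ξ₂ = 4.49 lbmol/h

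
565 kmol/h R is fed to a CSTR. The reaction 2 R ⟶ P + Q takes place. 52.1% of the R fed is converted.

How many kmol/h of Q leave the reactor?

147 kmol/h

R reacted = 0.521 × 565 = 294.4 kmol/h; ν_R = −2, so ξ = 294.4/2 = 147.2 kmol/h.
Outlet amounts (n = n₀ + ν ξ):
  R: 565 − 2(147.2) = 270.6
  P: 0 + 1(147.2) = 147.2
  Q: 0 + 1(147.2) = 147.2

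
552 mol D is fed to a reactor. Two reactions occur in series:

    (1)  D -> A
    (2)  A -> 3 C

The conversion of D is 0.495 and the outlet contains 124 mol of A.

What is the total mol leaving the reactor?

850 mol

Conversion of D: D consumed = 1ξ₁ = 0.495 × 552 → ξ₁ = 273.2 mol.
A balance: n_A = 0 + 1ξ₁ − 1ξ₂ = 124 → ξ₂ = (1·273.2 − 124)/1 = 149.2 mol.
Outlet amounts (n = n₀ + Σ ν·ξ):
  D: 552 − 1(273.2) = 278.8
  A: 0 + 1(273.2) − 1(149.2) = 124
  C: 0 + 3(149.2) = 447.7
Total out = 278.8 + 124 + 447.7 = 850.5 mol.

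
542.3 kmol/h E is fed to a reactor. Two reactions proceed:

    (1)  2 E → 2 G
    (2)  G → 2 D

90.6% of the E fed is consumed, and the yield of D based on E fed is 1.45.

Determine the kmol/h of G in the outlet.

Conversion of E: E consumed = 2ξ₁ = 0.906 × 542.3 → ξ₁ = 245.7 kmol/h.
Yield of D: 2ξ₂ / 542.3 = 1.45 → ξ₂ = 393.2 kmol/h.
Outlet amounts (n = n₀ + Σ ν·ξ):
  E: 542.3 − 2(245.7) = 50.98
  G: 0 + 2(245.7) − 1(393.2) = 98.16
  D: 0 + 2(393.2) = 786.3

98.2 kmol/h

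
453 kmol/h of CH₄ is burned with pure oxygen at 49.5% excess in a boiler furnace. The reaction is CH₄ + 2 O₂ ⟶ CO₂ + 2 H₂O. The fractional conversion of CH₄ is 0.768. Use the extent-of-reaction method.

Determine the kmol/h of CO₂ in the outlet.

348 kmol/h

Stoichiometric O₂ = 2 × 453 = 906 kmol/h; O₂ fed = 906 × 1.495 = 1354 kmol/h.
Fuel reacted = 0.768 × 453 → ξ = 347.9 kmol/h.
Outlet (n = n₀ + ν ξ):
  CH₄: 453 − 1(347.9) = 105.1
  O₂: 1354 − 2(347.9) = 658.7
  CO₂: 0 + 1(347.9) = 347.9
  H₂O: 0 + 2(347.9) = 695.8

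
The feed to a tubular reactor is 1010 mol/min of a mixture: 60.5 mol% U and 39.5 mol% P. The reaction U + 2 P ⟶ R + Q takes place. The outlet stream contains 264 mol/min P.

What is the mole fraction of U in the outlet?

0.577

For P: n = n₀ − 2ξ → 264 = 398.9 − 2ξ, giving ξ = 67.47 mol/min.
Outlet amounts (n = n₀ + ν ξ):
  U: 611 − 1(67.47) = 543.6
  P: 398.9 − 2(67.47) = 264
  R: 0 + 1(67.47) = 67.47
  Q: 0 + 1(67.47) = 67.47
Total out = 942.5 mol/min; y_U = 543.6 / 942.5 = 0.5767.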